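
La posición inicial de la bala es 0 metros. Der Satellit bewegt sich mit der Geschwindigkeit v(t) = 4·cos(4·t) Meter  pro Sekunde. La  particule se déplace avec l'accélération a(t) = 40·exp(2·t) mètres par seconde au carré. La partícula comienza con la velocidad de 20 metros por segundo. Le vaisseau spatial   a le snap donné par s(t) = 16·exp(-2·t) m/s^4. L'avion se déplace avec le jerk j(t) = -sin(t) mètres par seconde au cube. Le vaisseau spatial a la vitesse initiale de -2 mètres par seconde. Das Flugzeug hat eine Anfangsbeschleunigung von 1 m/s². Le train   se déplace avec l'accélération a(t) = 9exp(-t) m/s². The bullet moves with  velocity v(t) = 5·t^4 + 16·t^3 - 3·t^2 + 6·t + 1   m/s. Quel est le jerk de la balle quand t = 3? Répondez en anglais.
Starting from velocity v(t) = 5·t^4 + 16·t^3 - 3·t^2 + 6·t + 1, we take 2 derivatives. The derivative of velocity gives acceleration: a(t) = 20·t^3 + 48·t^2 - 6·t + 6. Taking d/dt of a(t), we find j(t) = 60·t^2 + 96·t - 6. We have jerk j(t) = 60·t^2 + 96·t - 6. Substituting t = 3: j(3) = 822.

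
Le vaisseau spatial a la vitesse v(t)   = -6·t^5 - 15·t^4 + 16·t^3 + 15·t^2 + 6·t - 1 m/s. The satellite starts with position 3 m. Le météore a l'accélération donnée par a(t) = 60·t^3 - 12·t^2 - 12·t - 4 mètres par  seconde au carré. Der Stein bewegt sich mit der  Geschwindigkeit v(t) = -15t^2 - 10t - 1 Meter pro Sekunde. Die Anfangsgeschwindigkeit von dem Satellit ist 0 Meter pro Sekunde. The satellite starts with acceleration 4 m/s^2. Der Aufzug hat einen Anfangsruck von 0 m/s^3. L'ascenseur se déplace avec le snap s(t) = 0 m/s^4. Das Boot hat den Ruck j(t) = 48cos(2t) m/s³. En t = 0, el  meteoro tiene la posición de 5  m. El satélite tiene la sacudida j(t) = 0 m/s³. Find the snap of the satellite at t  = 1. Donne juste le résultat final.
The answer is 0.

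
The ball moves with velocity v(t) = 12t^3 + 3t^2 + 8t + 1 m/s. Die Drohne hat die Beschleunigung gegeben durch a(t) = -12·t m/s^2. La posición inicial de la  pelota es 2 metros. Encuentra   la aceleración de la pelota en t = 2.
Para resolver esto, necesitamos tomar 1 derivada de nuestra ecuación de la velocidad v(t) = 12·t^3 + 3·t^2 + 8·t + 1. La derivada de la velocidad da la aceleración: a(t) = 36·t^2 + 6·t + 8. De la ecuación de la aceleración a(t) = 36·t^2 + 6·t + 8, sustituimos t = 2 para obtener a = 164.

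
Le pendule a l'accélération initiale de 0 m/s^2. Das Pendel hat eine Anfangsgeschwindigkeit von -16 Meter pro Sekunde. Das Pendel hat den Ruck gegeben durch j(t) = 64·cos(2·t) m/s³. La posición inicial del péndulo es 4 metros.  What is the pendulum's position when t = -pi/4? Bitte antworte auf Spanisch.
Partiendo de la sacudida j(t) = 64·cos(2·t), tomamos 3 antiderivadas. La integral de la sacudida, con a(0) = 0, da la aceleración: a(t) = 32·sin(2·t). La integral de la aceleración es la velocidad. Usando v(0) = -16, obtenemos v(t) = -16·cos(2·t). La integral de la velocidad es la posición. Usando x(0) = 4, obtenemos x(t) = 4 - 8·sin(2·t). Tenemos la posición x(t) = 4 - 8·sin(2·t). Sustituyendo t = -pi/4: x(-pi/4) = 12.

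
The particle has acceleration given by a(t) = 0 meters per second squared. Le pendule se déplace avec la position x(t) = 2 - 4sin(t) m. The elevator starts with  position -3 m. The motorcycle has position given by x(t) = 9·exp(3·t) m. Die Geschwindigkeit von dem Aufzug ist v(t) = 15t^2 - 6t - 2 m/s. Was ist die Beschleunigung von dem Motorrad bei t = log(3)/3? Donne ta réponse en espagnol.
Partiendo de la posición x(t) = 9·exp(3·t), tomamos 2 derivadas. Derivando la posición, obtenemos la velocidad: v(t) = 27·exp(3·t). Derivando la velocidad, obtenemos la aceleración: a(t) = 81·exp(3·t). De la ecuación de la aceleración a(t) = 81·exp(3·t), sustituimos t = log(3)/3 para obtener a = 243.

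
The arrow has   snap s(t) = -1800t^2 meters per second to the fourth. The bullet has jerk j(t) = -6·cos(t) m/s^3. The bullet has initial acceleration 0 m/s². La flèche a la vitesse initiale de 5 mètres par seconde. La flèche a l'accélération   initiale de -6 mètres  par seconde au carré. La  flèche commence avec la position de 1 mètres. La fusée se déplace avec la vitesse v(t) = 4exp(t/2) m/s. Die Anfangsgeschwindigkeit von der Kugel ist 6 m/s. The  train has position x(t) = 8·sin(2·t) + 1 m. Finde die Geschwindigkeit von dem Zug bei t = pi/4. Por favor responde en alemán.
Ausgehend von der Position x(t) = 8·sin(2·t) + 1, nehmen wir 1 Ableitung. Die Ableitung von der Position ergibt die Geschwindigkeit: v(t) = 16·cos(2·t). Wir haben die Geschwindigkeit v(t) = 16·cos(2·t). Durch Einsetzen von t = pi/4: v(pi/4) = 0.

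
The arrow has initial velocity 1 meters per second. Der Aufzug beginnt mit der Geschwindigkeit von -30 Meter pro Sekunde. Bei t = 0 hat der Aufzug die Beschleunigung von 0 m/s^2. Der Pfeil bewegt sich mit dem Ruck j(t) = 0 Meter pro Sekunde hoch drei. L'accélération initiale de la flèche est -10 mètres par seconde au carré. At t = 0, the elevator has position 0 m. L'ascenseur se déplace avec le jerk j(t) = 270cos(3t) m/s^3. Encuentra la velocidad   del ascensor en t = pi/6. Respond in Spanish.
Partiendo de la sacudida j(t) = 270·cos(3·t), tomamos 2 antiderivadas. La integral de la sacudida, con a(0) = 0, da la aceleración: a(t) = 90·sin(3·t). La antiderivada de la aceleración, con v(0) = -30, da la velocidad: v(t) = -30·cos(3·t). Usando v(t) = -30·cos(3·t) y sustituyendo t = pi/6, encontramos v = 0.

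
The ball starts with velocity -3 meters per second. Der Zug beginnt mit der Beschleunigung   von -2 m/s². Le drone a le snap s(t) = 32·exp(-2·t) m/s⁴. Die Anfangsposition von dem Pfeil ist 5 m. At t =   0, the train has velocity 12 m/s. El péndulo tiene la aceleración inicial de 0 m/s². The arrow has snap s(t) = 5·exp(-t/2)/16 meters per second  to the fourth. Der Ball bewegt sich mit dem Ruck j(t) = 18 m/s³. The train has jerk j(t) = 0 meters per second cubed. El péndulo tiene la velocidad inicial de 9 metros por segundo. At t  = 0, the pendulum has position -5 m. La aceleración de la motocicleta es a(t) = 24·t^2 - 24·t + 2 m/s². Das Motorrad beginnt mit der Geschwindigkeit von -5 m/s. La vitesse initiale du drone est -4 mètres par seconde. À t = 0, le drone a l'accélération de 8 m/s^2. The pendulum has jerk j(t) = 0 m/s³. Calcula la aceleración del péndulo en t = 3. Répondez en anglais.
To solve this, we need to take 1 antiderivative of our jerk equation j(t) = 0. Integrating jerk and using the initial condition a(0) = 0, we get a(t) = 0. We have acceleration a(t) = 0. Substituting t = 3: a(3) = 0.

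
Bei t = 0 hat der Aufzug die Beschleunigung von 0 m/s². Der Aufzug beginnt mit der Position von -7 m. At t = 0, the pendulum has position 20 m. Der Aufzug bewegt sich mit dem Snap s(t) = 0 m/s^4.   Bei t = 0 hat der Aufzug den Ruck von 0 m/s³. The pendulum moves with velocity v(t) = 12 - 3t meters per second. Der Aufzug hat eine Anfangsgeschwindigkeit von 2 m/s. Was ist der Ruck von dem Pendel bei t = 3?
Um dies zu lösen, müssen wir 2 Ableitungen unserer Gleichung für die Geschwindigkeit v(t) = 12 - 3·t nehmen. Die Ableitung von der Geschwindigkeit ergibt die Beschleunigung: a(t) = -3. Die Ableitung von der Beschleunigung ergibt den Ruck: j(t) = 0. Aus der Gleichung für den Ruck j(t) = 0, setzen wir t = 3 ein und erhalten j = 0.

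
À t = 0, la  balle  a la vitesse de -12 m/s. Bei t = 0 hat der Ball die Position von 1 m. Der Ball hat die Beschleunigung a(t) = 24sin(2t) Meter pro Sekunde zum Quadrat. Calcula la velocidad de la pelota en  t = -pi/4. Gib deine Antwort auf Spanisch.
Necesitamos integrar nuestra ecuación de la aceleración a(t) = 24·sin(2·t) 1 vez. La integral de la aceleración, con v(0) = -12, da la velocidad: v(t) = -12·cos(2·t). Usando v(t) = -12·cos(2·t) y sustituyendo t = -pi/4, encontramos v = 0.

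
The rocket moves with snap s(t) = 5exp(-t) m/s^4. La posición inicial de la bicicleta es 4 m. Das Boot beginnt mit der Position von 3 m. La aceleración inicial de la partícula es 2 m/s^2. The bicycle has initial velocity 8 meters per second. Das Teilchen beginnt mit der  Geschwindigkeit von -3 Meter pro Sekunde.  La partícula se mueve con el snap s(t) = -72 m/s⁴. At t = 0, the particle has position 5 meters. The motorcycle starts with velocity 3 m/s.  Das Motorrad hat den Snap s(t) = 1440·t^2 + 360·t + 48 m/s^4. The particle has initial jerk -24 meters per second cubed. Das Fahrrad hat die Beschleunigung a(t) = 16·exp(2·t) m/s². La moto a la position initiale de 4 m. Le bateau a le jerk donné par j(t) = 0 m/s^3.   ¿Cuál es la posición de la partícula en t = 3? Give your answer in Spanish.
Para resolver esto, necesitamos tomar 4 antiderivadas de nuestra ecuación del snap s(t) = -72. Integrando el snap y usando la condición inicial j(0) = -24, obtenemos j(t) = -72·t - 24. La antiderivada de la sacudida, con a(0) = 2, da la aceleración: a(t) = -36·t^2 - 24·t + 2. Integrando la aceleración y usando la condición inicial v(0) = -3, obtenemos v(t) = -12·t^3 - 12·t^2 + 2·t - 3. La integral de la velocidad, con x(0) = 5, da la posición: x(t) = -3·t^4 - 4·t^3 + t^2 - 3·t + 5. De la ecuación de la posición x(t) = -3·t^4 - 4·t^3 + t^2 - 3·t + 5, sustituimos t = 3 para obtener x = -346.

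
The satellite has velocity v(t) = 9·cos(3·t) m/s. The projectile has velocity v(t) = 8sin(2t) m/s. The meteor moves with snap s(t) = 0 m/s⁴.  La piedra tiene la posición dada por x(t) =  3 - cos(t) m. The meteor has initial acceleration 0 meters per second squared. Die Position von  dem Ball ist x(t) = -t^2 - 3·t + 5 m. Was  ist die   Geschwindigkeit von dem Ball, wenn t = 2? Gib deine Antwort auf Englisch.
To solve this, we need to take 1 derivative of our position equation x(t) = -t^2 - 3·t + 5. The derivative of position gives velocity: v(t) = -2·t - 3. Using v(t) = -2·t - 3 and substituting t = 2, we find v = -7.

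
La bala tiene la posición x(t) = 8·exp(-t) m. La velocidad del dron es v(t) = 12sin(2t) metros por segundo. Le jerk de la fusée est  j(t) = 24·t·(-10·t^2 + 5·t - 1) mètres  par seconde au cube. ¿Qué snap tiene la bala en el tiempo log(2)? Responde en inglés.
We must differentiate our position equation x(t) = 8·exp(-t) 4 times. Differentiating position, we get velocity: v(t) = -8·exp(-t). Taking d/dt of v(t), we find a(t) = 8·exp(-t). The derivative of acceleration gives jerk: j(t) = -8·exp(-t). Taking d/dt of j(t), we find s(t) = 8·exp(-t). From the given snap equation s(t) = 8·exp(-t), we substitute t = log(2) to get s = 4.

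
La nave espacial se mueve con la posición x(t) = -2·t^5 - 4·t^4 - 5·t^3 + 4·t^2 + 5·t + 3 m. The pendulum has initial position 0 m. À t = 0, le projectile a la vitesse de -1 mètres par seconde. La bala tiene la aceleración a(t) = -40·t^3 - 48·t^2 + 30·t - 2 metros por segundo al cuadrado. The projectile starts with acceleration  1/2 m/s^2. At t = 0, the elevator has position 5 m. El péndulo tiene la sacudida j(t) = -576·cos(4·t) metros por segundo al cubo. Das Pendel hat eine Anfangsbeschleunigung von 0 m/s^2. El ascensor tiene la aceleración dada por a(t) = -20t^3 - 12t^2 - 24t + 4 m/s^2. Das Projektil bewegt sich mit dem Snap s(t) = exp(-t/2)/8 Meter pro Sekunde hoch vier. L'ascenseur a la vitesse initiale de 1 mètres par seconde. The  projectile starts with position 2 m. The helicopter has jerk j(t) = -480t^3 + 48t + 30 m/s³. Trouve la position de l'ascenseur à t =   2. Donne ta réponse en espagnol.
Para resolver esto, necesitamos tomar 2 integrales de nuestra ecuación de la aceleración a(t) = -20·t^3 - 12·t^2 - 24·t + 4. La integral de la aceleración es la velocidad. Usando v(0) = 1, obtenemos v(t) = -5·t^4 - 4·t^3 - 12·t^2 + 4·t + 1. Tomando ∫v(t)dt y aplicando x(0) = 5, encontramos x(t) = -t^5 - t^4 - 4·t^3 + 2·t^2 + t + 5. Usando x(t) = -t^5 - t^4 - 4·t^3 + 2·t^2 + t + 5 y sustituyendo t = 2, encontramos x = -65.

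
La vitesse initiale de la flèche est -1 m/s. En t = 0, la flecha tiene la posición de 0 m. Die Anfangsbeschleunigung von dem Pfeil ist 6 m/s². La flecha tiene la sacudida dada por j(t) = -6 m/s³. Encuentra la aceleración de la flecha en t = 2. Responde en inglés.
We must find the integral of our jerk equation j(t) = -6 1 time. Integrating jerk and using the initial condition a(0) = 6, we get a(t) = 6 - 6·t. We have acceleration a(t) = 6 - 6·t. Substituting t = 2: a(2) = -6.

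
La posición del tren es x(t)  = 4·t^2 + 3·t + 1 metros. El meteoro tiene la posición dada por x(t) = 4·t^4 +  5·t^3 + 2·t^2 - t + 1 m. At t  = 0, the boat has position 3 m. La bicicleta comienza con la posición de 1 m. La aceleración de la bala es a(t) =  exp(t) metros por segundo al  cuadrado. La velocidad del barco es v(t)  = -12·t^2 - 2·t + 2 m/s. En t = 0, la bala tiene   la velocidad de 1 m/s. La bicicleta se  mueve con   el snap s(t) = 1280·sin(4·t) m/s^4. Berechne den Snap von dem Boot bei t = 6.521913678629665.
Ausgehend von der Geschwindigkeit v(t) = -12·t^2 - 2·t + 2, nehmen wir 3 Ableitungen. Die Ableitung von der Geschwindigkeit ergibt die Beschleunigung: a(t) = -24·t - 2. Mit d/dt von a(t) finden wir j(t) = -24. Die Ableitung von dem Ruck ergibt den Snap: s(t) = 0. Wir haben den Snap s(t) = 0. Durch Einsetzen von t = 6.521913678629665: s(6.521913678629665) = 0.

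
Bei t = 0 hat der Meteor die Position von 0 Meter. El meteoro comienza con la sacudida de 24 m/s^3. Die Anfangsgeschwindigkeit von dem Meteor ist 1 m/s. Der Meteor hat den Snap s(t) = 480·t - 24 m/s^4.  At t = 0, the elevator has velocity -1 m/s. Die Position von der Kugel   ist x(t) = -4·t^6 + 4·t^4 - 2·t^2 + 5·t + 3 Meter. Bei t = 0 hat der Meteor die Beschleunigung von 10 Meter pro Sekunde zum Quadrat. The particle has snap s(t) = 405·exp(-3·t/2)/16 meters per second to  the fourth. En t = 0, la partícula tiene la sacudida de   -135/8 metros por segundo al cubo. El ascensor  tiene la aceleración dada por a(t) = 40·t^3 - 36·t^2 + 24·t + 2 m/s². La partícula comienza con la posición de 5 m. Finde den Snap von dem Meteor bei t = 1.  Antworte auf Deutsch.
Mit s(t) = 480·t - 24 und Einsetzen von t = 1, finden wir s = 456.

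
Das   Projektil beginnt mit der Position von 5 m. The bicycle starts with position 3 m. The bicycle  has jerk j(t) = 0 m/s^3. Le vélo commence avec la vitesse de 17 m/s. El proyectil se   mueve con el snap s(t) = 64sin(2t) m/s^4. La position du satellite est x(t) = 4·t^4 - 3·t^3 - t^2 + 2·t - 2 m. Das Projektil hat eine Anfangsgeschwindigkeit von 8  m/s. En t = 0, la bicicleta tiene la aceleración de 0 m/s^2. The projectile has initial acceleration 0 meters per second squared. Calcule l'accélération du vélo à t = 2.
En partant du jerk j(t) = 0, nous prenons 1 primitive. En intégrant le jerk et en utilisant la condition initiale a(0) = 0, nous obtenons a(t) = 0. De l'équation de l'accélération a(t) = 0, nous substituons t = 2 pour obtenir a = 0.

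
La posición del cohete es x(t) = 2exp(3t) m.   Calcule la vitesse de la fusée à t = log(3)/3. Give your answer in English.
Starting from position x(t) = 2·exp(3·t), we take 1 derivative. The derivative of position gives velocity: v(t) = 6·exp(3·t). From the given velocity equation v(t) = 6·exp(3·t), we substitute t = log(3)/3 to get v = 18.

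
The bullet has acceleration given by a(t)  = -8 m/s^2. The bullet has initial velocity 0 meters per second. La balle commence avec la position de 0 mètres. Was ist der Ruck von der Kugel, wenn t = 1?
Wir müssen unsere Gleichung für die Beschleunigung a(t) = -8 1-mal ableiten. Durch Ableiten von der Beschleunigung erhalten wir den Ruck: j(t) = 0. Wir haben den Ruck j(t) = 0. Durch Einsetzen von t = 1: j(1) = 0.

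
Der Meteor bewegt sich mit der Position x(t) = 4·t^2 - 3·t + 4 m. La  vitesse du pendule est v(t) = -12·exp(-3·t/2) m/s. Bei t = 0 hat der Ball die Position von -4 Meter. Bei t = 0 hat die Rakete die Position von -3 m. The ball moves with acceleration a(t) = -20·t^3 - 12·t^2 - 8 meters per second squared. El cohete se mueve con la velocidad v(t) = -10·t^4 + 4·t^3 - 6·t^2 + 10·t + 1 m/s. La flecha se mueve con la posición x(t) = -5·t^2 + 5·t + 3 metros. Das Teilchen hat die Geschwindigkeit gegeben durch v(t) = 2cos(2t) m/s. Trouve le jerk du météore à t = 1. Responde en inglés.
To solve this, we need to take 3 derivatives of our position equation x(t) = 4·t^2 - 3·t + 4. Differentiating position, we get velocity: v(t) = 8·t - 3. Differentiating velocity, we get acceleration: a(t) = 8. Taking d/dt of a(t), we find j(t) = 0. We have jerk j(t) = 0. Substituting t = 1: j(1) = 0.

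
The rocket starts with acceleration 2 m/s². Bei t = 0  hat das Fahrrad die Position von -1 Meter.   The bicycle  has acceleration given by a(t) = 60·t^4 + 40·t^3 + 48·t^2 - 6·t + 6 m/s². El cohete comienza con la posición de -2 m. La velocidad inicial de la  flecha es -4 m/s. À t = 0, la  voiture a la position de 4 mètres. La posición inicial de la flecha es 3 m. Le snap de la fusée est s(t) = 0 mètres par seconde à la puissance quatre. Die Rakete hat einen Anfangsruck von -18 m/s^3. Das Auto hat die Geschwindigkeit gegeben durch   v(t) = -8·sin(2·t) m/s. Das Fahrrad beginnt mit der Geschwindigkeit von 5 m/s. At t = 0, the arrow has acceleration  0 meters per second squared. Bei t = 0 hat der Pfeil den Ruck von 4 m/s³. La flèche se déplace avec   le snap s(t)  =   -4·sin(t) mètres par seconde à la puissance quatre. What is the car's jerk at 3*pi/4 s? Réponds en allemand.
Um dies zu lösen, müssen wir 2 Ableitungen unserer Gleichung für die Geschwindigkeit v(t) = -8·sin(2·t) nehmen. Die Ableitung von der Geschwindigkeit ergibt die Beschleunigung: a(t) = -16·cos(2·t). Die Ableitung von der Beschleunigung ergibt den Ruck: j(t) = 32·sin(2·t). Wir haben den Ruck j(t) = 32·sin(2·t). Durch Einsetzen von t = 3*pi/4: j(3*pi/4) = -32.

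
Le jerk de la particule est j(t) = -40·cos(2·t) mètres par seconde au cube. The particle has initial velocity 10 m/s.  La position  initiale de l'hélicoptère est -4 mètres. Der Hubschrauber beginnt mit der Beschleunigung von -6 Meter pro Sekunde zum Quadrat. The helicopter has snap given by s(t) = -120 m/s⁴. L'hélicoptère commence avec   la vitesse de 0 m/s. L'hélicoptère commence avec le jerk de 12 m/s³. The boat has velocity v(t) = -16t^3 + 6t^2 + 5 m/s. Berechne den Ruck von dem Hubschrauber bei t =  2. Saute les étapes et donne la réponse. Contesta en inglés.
At t = 2, j = -228.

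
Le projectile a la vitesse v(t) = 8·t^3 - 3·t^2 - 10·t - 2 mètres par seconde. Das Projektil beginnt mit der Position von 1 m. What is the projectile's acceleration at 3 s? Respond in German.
Ausgehend von der Geschwindigkeit v(t) = 8·t^3 - 3·t^2 - 10·t - 2, nehmen wir 1 Ableitung. Durch Ableiten von der Geschwindigkeit erhalten wir die Beschleunigung: a(t) = 24·t^2 - 6·t - 10. Wir haben die Beschleunigung a(t) = 24·t^2 - 6·t - 10. Durch Einsetzen von t = 3: a(3) = 188.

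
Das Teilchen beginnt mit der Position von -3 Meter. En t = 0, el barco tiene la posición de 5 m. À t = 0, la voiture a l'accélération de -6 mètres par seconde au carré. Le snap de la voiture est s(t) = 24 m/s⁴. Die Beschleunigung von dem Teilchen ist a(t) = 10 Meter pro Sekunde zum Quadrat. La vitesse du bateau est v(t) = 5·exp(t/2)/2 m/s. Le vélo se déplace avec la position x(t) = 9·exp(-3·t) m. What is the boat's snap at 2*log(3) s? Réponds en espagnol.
Partiendo de la velocidad v(t) = 5·exp(t/2)/2, tomamos 3 derivadas. Derivando la velocidad, obtenemos la aceleración: a(t) = 5·exp(t/2)/4. Tomando d/dt de a(t), encontramos j(t) = 5·exp(t/2)/8. La derivada de la sacudida da el snap: s(t) = 5·exp(t/2)/16. Usando s(t) = 5·exp(t/2)/16 y sustituyendo t = 2*log(3), encontramos s = 15/16.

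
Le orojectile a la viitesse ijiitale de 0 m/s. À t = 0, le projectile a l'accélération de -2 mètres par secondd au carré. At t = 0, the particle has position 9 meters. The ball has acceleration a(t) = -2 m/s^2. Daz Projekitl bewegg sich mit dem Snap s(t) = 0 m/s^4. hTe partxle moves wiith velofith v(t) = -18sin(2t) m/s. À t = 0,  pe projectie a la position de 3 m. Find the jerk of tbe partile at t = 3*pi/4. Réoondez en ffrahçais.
Pour résoudre ceci, nous devons prendre 2 dérivées de notre équation de la vitesse v(t) = -18·sin(2·t). La dérivée de la vitesse donne l'accélération: a(t) = -36·cos(2·t). La dérivée de l'accélération donne le jerk: j(t) = 72·sin(2·t). Nous avons le jerk j(t) = 72·sin(2·t). En substituant t = 3*pi/4: j(3*pi/4) = -72.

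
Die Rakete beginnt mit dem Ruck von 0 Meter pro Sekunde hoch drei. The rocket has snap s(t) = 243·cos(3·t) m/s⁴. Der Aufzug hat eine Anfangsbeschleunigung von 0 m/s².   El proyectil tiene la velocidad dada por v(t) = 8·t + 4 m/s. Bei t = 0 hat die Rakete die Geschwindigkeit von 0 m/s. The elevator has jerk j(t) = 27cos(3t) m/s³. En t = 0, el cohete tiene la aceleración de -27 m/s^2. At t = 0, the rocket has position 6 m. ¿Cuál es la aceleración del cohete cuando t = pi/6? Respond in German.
Wir müssen das Integral unserer Gleichung für den Snap s(t) = 243·cos(3·t) 2-mal finden. Mit ∫s(t)dt und Anwendung von j(0) = 0, finden wir j(t) = 81·sin(3·t). Das Integral von dem Ruck ist die Beschleunigung. Mit a(0) = -27 erhalten wir a(t) = -27·cos(3·t). Wir haben die Beschleunigung a(t) = -27·cos(3·t). Durch Einsetzen von t = pi/6: a(pi/6) = 0.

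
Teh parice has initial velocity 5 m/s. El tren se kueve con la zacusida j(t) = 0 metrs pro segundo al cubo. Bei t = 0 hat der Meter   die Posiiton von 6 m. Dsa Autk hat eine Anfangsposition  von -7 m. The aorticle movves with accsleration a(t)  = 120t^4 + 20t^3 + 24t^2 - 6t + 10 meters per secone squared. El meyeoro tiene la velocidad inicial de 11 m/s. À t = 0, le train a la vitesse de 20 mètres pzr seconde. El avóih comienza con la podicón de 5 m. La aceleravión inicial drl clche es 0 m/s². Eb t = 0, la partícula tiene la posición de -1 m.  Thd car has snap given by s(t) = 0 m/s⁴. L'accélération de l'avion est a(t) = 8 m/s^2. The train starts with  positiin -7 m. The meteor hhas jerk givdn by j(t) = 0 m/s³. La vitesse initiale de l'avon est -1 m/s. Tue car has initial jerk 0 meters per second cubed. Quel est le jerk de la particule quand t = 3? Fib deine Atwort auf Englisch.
Starting from acceleration a(t) = 120·t^4 + 20·t^3 + 24·t^2 - 6·t + 10, we take 1 derivative. The derivative of acceleration gives jerk: j(t) = 480·t^3 + 60·t^2 + 48·t - 6. We have jerk j(t) = 480·t^3 + 60·t^2 + 48·t - 6. Substituting t = 3: j(3) = 13638.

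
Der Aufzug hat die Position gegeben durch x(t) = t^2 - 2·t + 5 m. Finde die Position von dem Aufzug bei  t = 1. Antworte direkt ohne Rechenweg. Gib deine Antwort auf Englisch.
At t = 1, x = 4.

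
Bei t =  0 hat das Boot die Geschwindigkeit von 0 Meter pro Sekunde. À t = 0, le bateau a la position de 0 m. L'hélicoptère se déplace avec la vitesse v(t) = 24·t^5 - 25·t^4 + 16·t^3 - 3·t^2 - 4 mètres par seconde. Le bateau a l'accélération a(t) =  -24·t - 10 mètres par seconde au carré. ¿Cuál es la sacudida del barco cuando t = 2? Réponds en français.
Nous devons dériver notre équation de l'accélération a(t) = -24·t - 10 1 fois. La dérivée de l'accélération donne le jerk: j(t) = -24. En utilisant j(t) = -24 et en substituant t = 2, nous trouvons j = -24.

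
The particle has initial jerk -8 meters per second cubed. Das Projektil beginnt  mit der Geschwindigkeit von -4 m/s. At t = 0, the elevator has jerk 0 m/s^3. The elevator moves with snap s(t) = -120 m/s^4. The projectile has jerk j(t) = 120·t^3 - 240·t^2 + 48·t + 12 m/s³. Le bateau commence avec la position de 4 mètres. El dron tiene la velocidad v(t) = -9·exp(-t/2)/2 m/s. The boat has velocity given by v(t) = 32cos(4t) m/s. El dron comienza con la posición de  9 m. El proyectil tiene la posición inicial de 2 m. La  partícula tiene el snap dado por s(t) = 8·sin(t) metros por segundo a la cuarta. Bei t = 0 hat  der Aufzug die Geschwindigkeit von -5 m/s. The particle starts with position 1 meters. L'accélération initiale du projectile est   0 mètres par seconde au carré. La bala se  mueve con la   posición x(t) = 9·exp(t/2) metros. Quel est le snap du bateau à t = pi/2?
Nous devons dériver notre équation de la vitesse v(t) = 32·cos(4·t) 3 fois. La dérivée de la vitesse donne l'accélération: a(t) = -128·sin(4·t). La dérivée de l'accélération donne le jerk: j(t) = -512·cos(4·t). En prenant d/dt de j(t), nous trouvons s(t) = 2048·sin(4·t). De l'équation du snap s(t) = 2048·sin(4·t), nous substituons t = pi/2 pour obtenir s = 0.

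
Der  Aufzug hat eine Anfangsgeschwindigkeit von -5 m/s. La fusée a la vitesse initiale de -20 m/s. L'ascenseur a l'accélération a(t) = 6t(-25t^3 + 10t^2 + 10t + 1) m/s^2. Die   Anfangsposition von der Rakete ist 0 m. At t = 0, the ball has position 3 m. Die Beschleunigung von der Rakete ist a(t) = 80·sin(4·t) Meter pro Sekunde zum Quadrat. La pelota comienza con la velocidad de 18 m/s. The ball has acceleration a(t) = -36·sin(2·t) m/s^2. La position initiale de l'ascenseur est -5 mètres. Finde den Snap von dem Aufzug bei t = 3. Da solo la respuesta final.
Der Snap bei t = 3 ist s = -15000.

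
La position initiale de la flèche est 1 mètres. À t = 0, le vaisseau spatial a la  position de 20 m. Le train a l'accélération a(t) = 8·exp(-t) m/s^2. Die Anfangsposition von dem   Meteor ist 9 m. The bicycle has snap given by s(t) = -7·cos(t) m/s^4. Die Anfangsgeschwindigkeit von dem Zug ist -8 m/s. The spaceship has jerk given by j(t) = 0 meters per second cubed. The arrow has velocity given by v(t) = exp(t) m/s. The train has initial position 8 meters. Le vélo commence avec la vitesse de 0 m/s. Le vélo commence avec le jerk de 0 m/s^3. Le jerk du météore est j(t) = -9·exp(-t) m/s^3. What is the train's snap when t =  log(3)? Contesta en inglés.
To solve this, we need to take 2 derivatives of our acceleration equation a(t) = 8·exp(-t). Differentiating acceleration, we get jerk: j(t) = -8·exp(-t). Differentiating jerk, we get snap: s(t) = 8·exp(-t). We have snap s(t) = 8·exp(-t). Substituting t = log(3): s(log(3)) = 8/3.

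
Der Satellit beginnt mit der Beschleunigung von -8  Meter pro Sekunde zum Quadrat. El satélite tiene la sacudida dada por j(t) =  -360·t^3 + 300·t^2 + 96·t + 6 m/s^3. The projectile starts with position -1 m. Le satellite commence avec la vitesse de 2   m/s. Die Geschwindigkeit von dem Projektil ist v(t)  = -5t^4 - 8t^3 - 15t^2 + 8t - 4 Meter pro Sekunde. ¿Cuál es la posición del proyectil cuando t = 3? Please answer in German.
Wir müssen unsere Gleichung für die Geschwindigkeit v(t) = -5·t^4 - 8·t^3 - 15·t^2 + 8·t - 4 1-mal integrieren. Die Stammfunktion von der Geschwindigkeit, mit x(0) = -1, ergibt die Position: x(t) = -t^5 - 2·t^4 - 5·t^3 + 4·t^2 - 4·t - 1. Wir haben die Position x(t) = -t^5 - 2·t^4 - 5·t^3 + 4·t^2 - 4·t - 1. Durch Einsetzen von t = 3: x(3) = -517.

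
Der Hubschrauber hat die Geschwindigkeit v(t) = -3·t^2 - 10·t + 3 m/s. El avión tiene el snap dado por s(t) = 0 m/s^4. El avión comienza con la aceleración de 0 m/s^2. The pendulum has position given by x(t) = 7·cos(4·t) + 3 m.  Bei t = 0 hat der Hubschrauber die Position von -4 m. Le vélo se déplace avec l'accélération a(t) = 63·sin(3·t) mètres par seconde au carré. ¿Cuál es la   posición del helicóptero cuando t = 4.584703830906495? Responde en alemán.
Um dies zu lösen, müssen wir 1 Stammfunktion unserer Gleichung für die Geschwindigkeit v(t) = -3·t^2 - 10·t + 3 finden. Das Integral von der Geschwindigkeit ist die Position. Mit x(0) = -4 erhalten wir x(t) = -t^3 - 5·t^2 + 3·t - 4. Mit x(t) = -t^3 - 5·t^2 + 3·t - 4 und Einsetzen von t = 4.584703830906495, finden wir x = -191.711659024468.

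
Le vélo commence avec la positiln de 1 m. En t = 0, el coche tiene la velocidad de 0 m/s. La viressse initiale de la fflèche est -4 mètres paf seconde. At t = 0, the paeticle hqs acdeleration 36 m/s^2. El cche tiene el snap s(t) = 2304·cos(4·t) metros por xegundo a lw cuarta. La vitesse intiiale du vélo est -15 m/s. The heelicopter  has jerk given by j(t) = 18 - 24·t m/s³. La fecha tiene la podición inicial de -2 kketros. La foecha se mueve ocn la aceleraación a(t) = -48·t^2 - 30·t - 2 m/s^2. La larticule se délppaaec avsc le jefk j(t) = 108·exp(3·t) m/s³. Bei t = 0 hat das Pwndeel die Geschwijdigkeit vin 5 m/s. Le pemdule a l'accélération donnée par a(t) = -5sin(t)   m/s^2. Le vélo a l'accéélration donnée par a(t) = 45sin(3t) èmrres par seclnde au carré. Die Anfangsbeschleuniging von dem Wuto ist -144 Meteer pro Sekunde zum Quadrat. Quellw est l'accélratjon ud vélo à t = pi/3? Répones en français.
Nous avons l'accélération a(t) = 45·sin(3·t). En substituant t = pi/3: a(pi/3) = 0.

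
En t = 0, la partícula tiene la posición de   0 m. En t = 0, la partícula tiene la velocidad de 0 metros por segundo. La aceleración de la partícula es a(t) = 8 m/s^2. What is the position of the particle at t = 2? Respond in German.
Wir müssen das Integral unserer Gleichung für die Beschleunigung a(t) = 8 2-mal finden. Durch Integration von der Beschleunigung und Verwendung der Anfangsbedingung v(0) = 0, erhalten wir v(t) = 8·t. Mit ∫v(t)dt und Anwendung von x(0) = 0, finden wir x(t) = 4·t^2. Mit x(t) = 4·t^2 und Einsetzen von t = 2, finden wir x = 16.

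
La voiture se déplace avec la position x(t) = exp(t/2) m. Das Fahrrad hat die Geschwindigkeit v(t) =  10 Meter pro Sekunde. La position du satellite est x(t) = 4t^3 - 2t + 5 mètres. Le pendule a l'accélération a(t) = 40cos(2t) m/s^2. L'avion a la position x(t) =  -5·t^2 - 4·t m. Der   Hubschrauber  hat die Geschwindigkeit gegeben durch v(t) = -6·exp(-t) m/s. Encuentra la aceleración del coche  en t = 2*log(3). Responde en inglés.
Starting from position x(t) = exp(t/2), we take 2 derivatives. Taking d/dt of x(t), we find v(t) = exp(t/2)/2. Differentiating velocity, we get acceleration: a(t) = exp(t/2)/4. We have acceleration a(t) = exp(t/2)/4. Substituting t = 2*log(3): a(2*log(3)) = 3/4.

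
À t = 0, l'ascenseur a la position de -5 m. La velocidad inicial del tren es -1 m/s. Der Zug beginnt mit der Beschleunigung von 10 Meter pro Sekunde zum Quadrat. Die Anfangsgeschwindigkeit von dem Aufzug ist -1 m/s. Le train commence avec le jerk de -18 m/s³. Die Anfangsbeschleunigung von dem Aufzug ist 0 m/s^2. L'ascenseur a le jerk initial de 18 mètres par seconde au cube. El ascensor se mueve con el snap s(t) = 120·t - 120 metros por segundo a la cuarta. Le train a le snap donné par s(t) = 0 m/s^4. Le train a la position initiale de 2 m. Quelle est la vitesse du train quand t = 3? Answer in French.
Nous devons trouver l'intégrale de notre équation du snap s(t) = 0 3 fois. L'intégrale du snap, avec j(0) = -18, donne le jerk: j(t) = -18. En intégrant le jerk et en utilisant la condition initiale a(0) = 10, nous obtenons a(t) = 10 - 18·t. En intégrant l'accélération et en utilisant la condition initiale v(0) = -1, nous obtenons v(t) = -9·t^2 + 10·t - 1. En utilisant v(t) = -9·t^2 + 10·t - 1 et en substituant t = 3, nous trouvons v = -52.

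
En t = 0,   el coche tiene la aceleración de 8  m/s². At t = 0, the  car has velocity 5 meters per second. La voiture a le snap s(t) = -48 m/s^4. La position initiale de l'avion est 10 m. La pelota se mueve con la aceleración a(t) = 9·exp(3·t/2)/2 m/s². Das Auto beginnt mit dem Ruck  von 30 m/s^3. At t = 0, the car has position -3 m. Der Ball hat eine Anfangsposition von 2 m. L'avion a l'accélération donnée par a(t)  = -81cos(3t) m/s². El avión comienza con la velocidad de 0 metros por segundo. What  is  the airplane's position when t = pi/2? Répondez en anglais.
We need to integrate our acceleration equation a(t) = -81·cos(3·t) 2 times. Integrating acceleration and using the initial condition v(0) = 0, we get v(t) = -27·sin(3·t). The antiderivative of velocity, with x(0) = 10, gives position: x(t) = 9·cos(3·t) + 1. We have position x(t) = 9·cos(3·t) + 1. Substituting t = pi/2: x(pi/2) = 1.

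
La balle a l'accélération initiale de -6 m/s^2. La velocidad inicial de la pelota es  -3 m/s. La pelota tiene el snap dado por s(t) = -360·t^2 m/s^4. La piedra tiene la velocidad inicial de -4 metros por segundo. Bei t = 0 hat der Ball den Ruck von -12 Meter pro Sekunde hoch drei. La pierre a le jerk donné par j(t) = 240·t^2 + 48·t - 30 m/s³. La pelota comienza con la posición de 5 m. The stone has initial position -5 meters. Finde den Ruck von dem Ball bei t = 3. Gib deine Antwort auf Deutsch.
Ausgehend von dem Snap s(t) = -360·t^2, nehmen wir 1 Integral. Das Integral von dem Snap ist der Ruck. Mit j(0) = -12 erhalten wir j(t) = -120·t^3 - 12. Mit j(t) = -120·t^3 - 12 und Einsetzen von t = 3, finden wir j = -3252.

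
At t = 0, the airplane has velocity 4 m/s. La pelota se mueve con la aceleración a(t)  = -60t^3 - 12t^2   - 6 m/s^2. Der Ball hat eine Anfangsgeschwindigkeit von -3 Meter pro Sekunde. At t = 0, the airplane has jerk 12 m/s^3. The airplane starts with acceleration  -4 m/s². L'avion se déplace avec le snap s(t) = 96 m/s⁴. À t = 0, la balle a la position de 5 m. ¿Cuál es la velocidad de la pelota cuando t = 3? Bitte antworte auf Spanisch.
Necesitamos integrar nuestra ecuación de la aceleración a(t) = -60·t^3 - 12·t^2 - 6 1 vez. La antiderivada de la aceleración, con v(0) = -3, da la velocidad: v(t) = -15·t^4 - 4·t^3 - 6·t - 3. De la ecuación de la velocidad v(t) = -15·t^4 - 4·t^3 - 6·t - 3, sustituimos t = 3 para obtener v = -1344.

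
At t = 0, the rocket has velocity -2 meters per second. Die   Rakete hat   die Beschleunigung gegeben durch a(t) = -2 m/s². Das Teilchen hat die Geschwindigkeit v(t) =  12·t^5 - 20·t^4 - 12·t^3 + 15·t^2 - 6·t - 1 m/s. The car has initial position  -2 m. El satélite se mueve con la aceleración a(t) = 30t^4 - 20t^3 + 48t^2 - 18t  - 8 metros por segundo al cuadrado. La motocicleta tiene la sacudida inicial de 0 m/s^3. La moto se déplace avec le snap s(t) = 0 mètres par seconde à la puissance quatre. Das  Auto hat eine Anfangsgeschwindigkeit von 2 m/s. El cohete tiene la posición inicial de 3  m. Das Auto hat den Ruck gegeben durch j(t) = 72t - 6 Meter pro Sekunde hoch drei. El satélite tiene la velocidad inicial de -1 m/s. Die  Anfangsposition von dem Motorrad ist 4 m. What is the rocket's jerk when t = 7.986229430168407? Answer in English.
Starting from acceleration a(t) = -2, we take 1 derivative. Differentiating acceleration, we get jerk: j(t) = 0. Using j(t) = 0 and substituting t = 7.986229430168407, we find j = 0.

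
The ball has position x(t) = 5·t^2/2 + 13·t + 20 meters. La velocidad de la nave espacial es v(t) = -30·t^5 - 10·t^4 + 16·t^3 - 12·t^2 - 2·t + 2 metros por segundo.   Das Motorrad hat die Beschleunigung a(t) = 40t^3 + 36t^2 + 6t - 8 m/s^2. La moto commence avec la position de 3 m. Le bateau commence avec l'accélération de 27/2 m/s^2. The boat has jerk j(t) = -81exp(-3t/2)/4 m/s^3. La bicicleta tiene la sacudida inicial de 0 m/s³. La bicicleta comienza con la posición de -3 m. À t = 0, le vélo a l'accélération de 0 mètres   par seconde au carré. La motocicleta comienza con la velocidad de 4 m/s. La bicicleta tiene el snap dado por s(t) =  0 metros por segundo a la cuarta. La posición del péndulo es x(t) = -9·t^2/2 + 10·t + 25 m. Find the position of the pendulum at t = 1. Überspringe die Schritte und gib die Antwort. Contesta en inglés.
The position at t = 1 is x = 61/2.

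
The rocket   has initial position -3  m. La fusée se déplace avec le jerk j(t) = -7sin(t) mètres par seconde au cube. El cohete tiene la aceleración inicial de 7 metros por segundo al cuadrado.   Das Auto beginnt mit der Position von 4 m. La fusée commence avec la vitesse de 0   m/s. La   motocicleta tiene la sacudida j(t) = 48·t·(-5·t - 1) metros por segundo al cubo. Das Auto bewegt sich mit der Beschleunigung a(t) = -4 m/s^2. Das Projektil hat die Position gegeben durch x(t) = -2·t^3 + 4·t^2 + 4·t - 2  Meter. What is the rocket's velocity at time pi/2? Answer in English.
Starting from jerk j(t) = -7·sin(t), we take 2 antiderivatives. Taking ∫j(t)dt and applying a(0) = 7, we find a(t) = 7·cos(t). Integrating acceleration and using the initial condition v(0) = 0, we get v(t) = 7·sin(t). Using v(t) = 7·sin(t) and substituting t = pi/2, we find v = 7.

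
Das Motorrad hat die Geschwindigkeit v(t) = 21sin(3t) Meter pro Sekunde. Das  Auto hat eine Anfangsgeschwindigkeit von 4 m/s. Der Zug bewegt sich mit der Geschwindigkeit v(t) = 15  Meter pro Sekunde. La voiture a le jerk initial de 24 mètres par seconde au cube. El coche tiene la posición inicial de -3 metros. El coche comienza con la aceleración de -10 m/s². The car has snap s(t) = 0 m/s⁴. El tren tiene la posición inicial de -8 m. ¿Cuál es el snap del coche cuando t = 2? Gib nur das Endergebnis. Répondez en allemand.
s(2) = 0.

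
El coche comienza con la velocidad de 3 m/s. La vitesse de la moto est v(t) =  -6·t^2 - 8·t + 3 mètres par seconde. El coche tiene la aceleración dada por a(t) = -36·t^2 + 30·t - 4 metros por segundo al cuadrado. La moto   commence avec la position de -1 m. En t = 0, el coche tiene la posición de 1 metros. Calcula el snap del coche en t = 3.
Debemos derivar nuestra ecuación de la aceleración a(t) = -36·t^2 + 30·t - 4 2 veces. Derivando la aceleración, obtenemos la sacudida: j(t) = 30 - 72·t. Tomando d/dt de j(t), encontramos s(t) = -72. Usando s(t) = -72 y sustituyendo t = 3, encontramos s = -72.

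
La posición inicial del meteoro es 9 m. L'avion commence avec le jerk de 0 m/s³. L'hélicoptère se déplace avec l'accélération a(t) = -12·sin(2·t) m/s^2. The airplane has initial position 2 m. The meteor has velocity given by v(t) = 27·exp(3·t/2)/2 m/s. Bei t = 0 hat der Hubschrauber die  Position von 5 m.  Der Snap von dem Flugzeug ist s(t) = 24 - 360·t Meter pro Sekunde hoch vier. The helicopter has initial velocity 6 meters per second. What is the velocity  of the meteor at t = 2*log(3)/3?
Using v(t) = 27·exp(3·t/2)/2 and substituting t = 2*log(3)/3, we find v = 81/2.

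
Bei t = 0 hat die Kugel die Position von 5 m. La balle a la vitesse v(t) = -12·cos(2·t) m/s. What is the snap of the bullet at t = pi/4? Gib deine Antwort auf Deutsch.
Um dies zu lösen, müssen wir 3 Ableitungen unserer Gleichung für die Geschwindigkeit v(t) = -12·cos(2·t) nehmen. Mit d/dt von v(t) finden wir a(t) = 24·sin(2·t). Mit d/dt von a(t) finden wir j(t) = 48·cos(2·t). Mit d/dt von j(t) finden wir s(t) = -96·sin(2·t). Wir haben den Snap s(t) = -96·sin(2·t). Durch Einsetzen von t = pi/4: s(pi/4) = -96.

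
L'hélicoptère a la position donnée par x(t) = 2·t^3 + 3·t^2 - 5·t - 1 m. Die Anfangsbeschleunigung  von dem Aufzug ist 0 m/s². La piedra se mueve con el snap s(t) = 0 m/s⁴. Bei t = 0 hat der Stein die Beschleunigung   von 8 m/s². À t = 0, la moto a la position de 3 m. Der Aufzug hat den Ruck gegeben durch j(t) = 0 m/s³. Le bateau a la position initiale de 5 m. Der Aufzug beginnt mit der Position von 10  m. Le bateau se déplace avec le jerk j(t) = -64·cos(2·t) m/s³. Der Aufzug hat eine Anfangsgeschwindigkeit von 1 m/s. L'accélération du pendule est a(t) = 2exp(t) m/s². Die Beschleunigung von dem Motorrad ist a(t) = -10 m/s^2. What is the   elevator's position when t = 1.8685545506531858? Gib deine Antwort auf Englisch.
To solve this, we need to take 3 antiderivatives of our jerk equation j(t) = 0. The integral of jerk is acceleration. Using a(0) = 0, we get a(t) = 0. The antiderivative of acceleration, with v(0) = 1, gives velocity: v(t) = 1. Finding the antiderivative of v(t) and using x(0) = 10: x(t) = t + 10. From the given position equation x(t) = t + 10, we substitute t = 1.8685545506531858 to get x = 11.8685545506532.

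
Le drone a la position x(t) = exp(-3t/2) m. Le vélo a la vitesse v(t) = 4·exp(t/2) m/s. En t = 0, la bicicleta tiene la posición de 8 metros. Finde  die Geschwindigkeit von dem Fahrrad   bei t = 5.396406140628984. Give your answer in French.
En utilisant v(t) = 4·exp(t/2) et en substituant t = 5.396406140628984, nous trouvons v = 59.4120716073719.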